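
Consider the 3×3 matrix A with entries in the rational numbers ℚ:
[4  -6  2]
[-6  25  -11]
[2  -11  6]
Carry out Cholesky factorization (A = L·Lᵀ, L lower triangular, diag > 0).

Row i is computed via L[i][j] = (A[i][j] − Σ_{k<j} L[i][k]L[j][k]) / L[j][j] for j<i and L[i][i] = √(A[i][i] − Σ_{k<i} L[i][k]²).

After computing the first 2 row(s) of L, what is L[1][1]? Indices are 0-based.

L[1][1] = 4

Step 1: L[0][0] = √(4) = 2.
  L[1][0] = (-6) / L[0][0] = -3.
Step 2: L[1][1] = √(16) = 4.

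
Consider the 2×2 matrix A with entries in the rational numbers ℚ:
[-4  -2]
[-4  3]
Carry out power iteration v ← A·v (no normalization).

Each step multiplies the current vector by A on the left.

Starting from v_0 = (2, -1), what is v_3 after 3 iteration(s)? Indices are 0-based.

v_0 = (2, -1).
v_1 = A·v_0 = (-6, -11).
v_2 = A·v_1 = (46, -9).
v_3 = A·v_2 = (-166, -211).

v_3 = (-166, -211)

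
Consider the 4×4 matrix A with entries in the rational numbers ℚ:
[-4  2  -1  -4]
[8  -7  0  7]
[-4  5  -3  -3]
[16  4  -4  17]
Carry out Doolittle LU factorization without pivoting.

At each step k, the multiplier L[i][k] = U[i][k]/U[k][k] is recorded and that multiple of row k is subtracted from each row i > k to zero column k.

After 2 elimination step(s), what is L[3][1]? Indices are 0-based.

Step 1: pivot at (0,0) is -4.
  row1 ← row1 − (-2)·row0  ⇒  L[1][0]=-2, U row1=(0, -3, -2, -1)
  row2 ← row2 − (1)·row0  ⇒  L[2][0]=1, U row2=(0, 3, -2, 1)
  row3 ← row3 − (-4)·row0  ⇒  L[3][0]=-4, U row3=(0, 12, -8, 1)
Step 2: pivot at (1,1) is -3.
  row2 ← row2 − (-1)·row1  ⇒  L[2][1]=-1, U row2=(0, 0, -4, 0)
  row3 ← row3 − (-4)·row1  ⇒  L[3][1]=-4, U row3=(0, 0, -16, -3)

L[3][1] = -4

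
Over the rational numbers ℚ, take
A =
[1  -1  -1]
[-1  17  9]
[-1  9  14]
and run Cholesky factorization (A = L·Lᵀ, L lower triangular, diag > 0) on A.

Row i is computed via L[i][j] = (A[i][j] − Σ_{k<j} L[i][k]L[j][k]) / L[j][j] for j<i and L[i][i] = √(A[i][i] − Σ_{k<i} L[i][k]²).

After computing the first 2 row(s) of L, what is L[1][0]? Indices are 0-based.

Step 1: L[0][0] = √(1) = 1.
  L[1][0] = (-1) / L[0][0] = -1.
Step 2: L[1][1] = √(16) = 4.

L[1][0] = -1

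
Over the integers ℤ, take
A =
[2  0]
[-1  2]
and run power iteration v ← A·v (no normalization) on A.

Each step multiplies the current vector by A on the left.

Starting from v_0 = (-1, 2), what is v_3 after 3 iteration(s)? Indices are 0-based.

v_0 = (-1, 2).
v_1 = A·v_0 = (-2, 5).
v_2 = A·v_1 = (-4, 12).
v_3 = A·v_2 = (-8, 28).

v_3 = (-8, 28)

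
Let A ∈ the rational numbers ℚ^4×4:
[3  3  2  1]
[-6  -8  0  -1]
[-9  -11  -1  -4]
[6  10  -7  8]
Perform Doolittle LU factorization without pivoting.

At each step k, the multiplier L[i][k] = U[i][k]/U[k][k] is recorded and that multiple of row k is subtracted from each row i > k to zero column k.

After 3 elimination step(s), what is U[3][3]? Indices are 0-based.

U[3][3] = 2

Step 1: pivot at (0,0) is 3.
  row1 ← row1 − (-2)·row0  ⇒  L[1][0]=-2, U row1=(0, -2, 4, 1)
  row2 ← row2 − (-3)·row0  ⇒  L[2][0]=-3, U row2=(0, -2, 5, -1)
  row3 ← row3 − (2)·row0  ⇒  L[3][0]=2, U row3=(0, 4, -11, 6)
Step 2: pivot at (1,1) is -2.
  row2 ← row2 − (1)·row1  ⇒  L[2][1]=1, U row2=(0, 0, 1, -2)
  row3 ← row3 − (-2)·row1  ⇒  L[3][1]=-2, U row3=(0, 0, -3, 8)
Step 3: pivot at (2,2) is 1.
  row3 ← row3 − (-3)·row2  ⇒  L[3][2]=-3, U row3=(0, 0, 0, 2)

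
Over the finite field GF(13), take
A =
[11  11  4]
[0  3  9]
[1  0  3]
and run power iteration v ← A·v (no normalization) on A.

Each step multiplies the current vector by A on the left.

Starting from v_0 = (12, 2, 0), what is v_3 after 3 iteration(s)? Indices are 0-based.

v_3 = (12, 8, 12)

v_0 = (12, 2, 0).
v_1 = A·v_0 = (11, 6, 12).
v_2 = A·v_1 = (1, 9, 8).
v_3 = A·v_2 = (12, 8, 12).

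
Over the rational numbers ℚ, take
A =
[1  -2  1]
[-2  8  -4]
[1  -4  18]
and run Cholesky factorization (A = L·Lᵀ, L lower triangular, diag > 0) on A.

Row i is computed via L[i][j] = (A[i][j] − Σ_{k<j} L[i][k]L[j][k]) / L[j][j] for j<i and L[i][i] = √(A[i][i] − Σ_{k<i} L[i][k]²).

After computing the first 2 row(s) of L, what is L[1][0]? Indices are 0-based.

L[1][0] = -2

Step 1: L[0][0] = √(1) = 1.
  L[1][0] = (-2) / L[0][0] = -2.
Step 2: L[1][1] = √(4) = 2.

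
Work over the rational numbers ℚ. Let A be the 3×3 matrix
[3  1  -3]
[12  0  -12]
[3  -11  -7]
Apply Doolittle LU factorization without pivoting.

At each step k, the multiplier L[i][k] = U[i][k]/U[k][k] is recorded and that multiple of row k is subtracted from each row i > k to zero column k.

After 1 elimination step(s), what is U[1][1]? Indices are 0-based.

[col 0] pivot 3
  R1 -= 4*R0 → (0, -4, 0)  (L[1][0] := 4)
  R2 -= 1*R0 → (0, -12, -4)  (L[2][0] := 1)

U[1][1] = -4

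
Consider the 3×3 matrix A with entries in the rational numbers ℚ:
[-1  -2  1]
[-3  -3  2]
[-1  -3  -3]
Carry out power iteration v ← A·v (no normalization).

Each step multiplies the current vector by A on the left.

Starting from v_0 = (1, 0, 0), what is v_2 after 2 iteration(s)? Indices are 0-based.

v_0 = (1, 0, 0).
v_1 = A·v_0 = (-1, -3, -1).
v_2 = A·v_1 = (6, 10, 13).

v_2 = (6, 10, 13)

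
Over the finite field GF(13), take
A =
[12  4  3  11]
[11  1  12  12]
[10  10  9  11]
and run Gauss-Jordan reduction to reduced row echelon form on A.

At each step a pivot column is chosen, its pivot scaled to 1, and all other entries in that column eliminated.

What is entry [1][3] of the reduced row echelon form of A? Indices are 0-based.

M[1][3] = 11

pivot(0,0)=12: scale R0 → (1, 9, 10, 2)
  clear (1,0): R1 −= (11)R0 → (0, 6, 6, 3)
  clear (2,0): R2 −= (10)R0 → (0, 11, 0, 4)
pivot(1,1)=6: scale R1 → (0, 1, 1, 7)
  clear (0,1): R0 −= (9)R1 → (1, 0, 1, 4)
  clear (2,1): R2 −= (11)R1 → (0, 0, 2, 5)
pivot(2,2)=2: scale R2 → (0, 0, 1, 9)
  clear (0,2): R0 −= (1)R2 → (1, 0, 0, 8)
  clear (1,2): R1 −= (1)R2 → (0, 1, 0, 11)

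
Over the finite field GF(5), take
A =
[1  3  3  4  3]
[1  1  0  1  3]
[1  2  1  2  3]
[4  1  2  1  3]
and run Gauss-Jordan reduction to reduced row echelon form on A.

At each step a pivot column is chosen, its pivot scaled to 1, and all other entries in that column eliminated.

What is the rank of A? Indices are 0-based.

rank = 4

pivot(0,0)=1: scale R0 → (1, 3, 3, 4, 3)
  clear (1,0): R1 −= (1)R0 → (0, 3, 2, 2, 0)
  clear (2,0): R2 −= (1)R0 → (0, 4, 3, 3, 0)
  clear (3,0): R3 −= (4)R0 → (0, 4, 0, 0, 1)
pivot(1,1)=3: scale R1 → (0, 1, 4, 4, 0)
  clear (0,1): R0 −= (3)R1 → (1, 0, 1, 2, 3)
  clear (2,1): R2 −= (4)R1 → (0, 0, 2, 2, 0)
  clear (3,1): R3 −= (4)R1 → (0, 0, 4, 4, 1)
pivot(2,2)=2: scale R2 → (0, 0, 1, 1, 0)
  clear (0,2): R0 −= (1)R2 → (1, 0, 0, 1, 3)
  clear (1,2): R1 −= (4)R2 → (0, 1, 0, 0, 0)
  clear (3,2): R3 −= (4)R2 → (0, 0, 0, 0, 1)
col 3: no nonzero at/below row 3; advance.
pivot(3,4)=1: scale R3 → (0, 0, 0, 0, 1)
  clear (0,4): R0 −= (3)R3 → (1, 0, 0, 1, 0)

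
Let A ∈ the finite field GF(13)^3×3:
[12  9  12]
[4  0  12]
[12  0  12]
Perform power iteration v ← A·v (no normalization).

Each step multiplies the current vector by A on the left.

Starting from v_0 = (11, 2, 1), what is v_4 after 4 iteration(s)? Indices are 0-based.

v_0 = (11, 2, 1).
v_1 = A·v_0 = (6, 4, 1).
v_2 = A·v_1 = (3, 10, 6).
v_3 = A·v_2 = (3, 6, 4).
v_4 = A·v_3 = (8, 8, 6).

v_4 = (8, 8, 6)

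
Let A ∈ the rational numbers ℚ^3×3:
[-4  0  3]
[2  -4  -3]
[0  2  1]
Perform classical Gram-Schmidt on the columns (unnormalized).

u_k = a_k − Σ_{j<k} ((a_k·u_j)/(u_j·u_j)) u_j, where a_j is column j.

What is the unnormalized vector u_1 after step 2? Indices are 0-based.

u_1 = (-8/5, -16/5, 2)

Step 1: u_0 = a_0 = (-4, 2, 0).
Step 2: u_1 = a_1 − (-2/5)·u_0 = (-8/5, -16/5, 2).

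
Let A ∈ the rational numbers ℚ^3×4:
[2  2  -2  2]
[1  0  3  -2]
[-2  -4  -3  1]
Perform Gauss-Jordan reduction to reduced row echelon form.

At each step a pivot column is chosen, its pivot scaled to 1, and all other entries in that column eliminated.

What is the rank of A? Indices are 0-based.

rank = 3

pivot(0,0)=2: scale R0 → (1, 1, -1, 1)
  clear (1,0): R1 −= (1)R0 → (0, -1, 4, -3)
  clear (2,0): R2 −= (-2)R0 → (0, -2, -5, 3)
pivot(1,1)=-1: scale R1 → (0, 1, -4, 3)
  clear (0,1): R0 −= (1)R1 → (1, 0, 3, -2)
  clear (2,1): R2 −= (-2)R1 → (0, 0, -13, 9)
pivot(2,2)=-13: scale R2 → (0, 0, 1, -9/13)
  clear (0,2): R0 −= (3)R2 → (1, 0, 0, 1/13)
  clear (1,2): R1 −= (-4)R2 → (0, 1, 0, 3/13)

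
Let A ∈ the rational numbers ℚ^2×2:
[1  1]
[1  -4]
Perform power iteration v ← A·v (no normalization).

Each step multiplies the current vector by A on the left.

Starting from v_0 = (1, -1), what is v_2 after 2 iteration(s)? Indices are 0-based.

v_2 = (5, -20)

v_0 = (1, -1).
v_1 = A·v_0 = (0, 5).
v_2 = A·v_1 = (5, -20).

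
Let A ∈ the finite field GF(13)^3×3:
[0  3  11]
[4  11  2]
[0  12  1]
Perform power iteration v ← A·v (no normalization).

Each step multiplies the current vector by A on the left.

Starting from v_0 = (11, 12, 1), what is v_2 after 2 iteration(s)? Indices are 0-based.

v_0 = (11, 12, 1).
v_1 = A·v_0 = (8, 9, 2).
v_2 = A·v_1 = (10, 5, 6).

v_2 = (10, 5, 6)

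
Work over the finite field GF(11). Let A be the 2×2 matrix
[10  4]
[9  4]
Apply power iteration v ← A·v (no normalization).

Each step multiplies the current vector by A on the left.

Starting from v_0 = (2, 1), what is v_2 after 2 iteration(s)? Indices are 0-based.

v_0 = (2, 1).
v_1 = A·v_0 = (2, 0).
v_2 = A·v_1 = (9, 7).

v_2 = (9, 7)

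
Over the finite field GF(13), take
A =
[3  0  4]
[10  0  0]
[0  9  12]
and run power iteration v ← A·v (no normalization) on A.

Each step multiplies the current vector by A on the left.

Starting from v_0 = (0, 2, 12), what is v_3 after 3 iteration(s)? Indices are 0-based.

v_0 = (0, 2, 12).
v_1 = A·v_0 = (9, 0, 6).
v_2 = A·v_1 = (12, 12, 7).
v_3 = A·v_2 = (12, 3, 10).

v_3 = (12, 3, 10)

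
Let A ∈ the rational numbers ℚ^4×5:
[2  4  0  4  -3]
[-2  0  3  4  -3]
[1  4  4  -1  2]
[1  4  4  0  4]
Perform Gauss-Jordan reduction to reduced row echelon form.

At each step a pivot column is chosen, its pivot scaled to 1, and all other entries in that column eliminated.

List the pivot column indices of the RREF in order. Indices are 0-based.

step 1: normalize row 0 (÷2) = (1, 2, 0, 2, -3/2)
  row 1: subtract -2×row0 = (0, 4, 3, 8, -6)
  row 2: subtract 1×row0 = (0, 2, 4, -3, 7/2)
  row 3: subtract 1×row0 = (0, 2, 4, -2, 11/2)
step 2: normalize row 1 (÷4) = (0, 1, 3/4, 2, -3/2)
  row 0: subtract 2×row1 = (1, 0, -3/2, -2, 3/2)
  row 2: subtract 2×row1 = (0, 0, 5/2, -7, 13/2)
  row 3: subtract 2×row1 = (0, 0, 5/2, -6, 17/2)
step 3: normalize row 2 (÷5/2) = (0, 0, 1, -14/5, 13/5)
  row 0: subtract -3/2×row2 = (1, 0, 0, -31/5, 27/5)
  row 1: subtract 3/4×row2 = (0, 1, 0, 41/10, -69/20)
  row 3: subtract 5/2×row2 = (0, 0, 0, 1, 2)
step 4: normalize row 3 (÷1) = (0, 0, 0, 1, 2)
  row 0: subtract -31/5×row3 = (1, 0, 0, 0, 89/5)
  row 1: subtract 41/10×row3 = (0, 1, 0, 0, -233/20)
  row 2: subtract -14/5×row3 = (0, 0, 1, 0, 41/5)

pivot columns: 0, 1, 2, 3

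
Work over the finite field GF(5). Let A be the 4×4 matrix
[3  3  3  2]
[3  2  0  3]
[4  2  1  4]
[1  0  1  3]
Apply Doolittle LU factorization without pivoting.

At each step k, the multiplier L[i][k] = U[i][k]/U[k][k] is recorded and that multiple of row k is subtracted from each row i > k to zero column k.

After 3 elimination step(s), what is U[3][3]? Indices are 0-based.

U[3][3] = 2

[col 0] pivot 3
  R1 -= 1*R0 → (0, 4, 2, 1)  (L[1][0] := 1)
  R2 -= 3*R0 → (0, 3, 2, 3)  (L[2][0] := 3)
  R3 -= 2*R0 → (0, 4, 0, 4)  (L[3][0] := 2)
[col 1] pivot 4
  R2 -= 2*R1 → (0, 0, 3, 1)  (L[2][1] := 2)
  R3 -= 1*R1 → (0, 0, 3, 3)  (L[3][1] := 1)
[col 2] pivot 3
  R3 -= 1*R2 → (0, 0, 0, 2)  (L[3][2] := 1)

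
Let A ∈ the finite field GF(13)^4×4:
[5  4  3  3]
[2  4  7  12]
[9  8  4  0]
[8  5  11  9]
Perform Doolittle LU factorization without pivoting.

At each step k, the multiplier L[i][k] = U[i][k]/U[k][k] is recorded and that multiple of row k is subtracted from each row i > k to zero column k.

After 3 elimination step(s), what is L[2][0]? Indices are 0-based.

Step 1: pivot at (0,0) is 5.
  row1 ← row1 − (3)·row0  ⇒  L[1][0]=3, U row1=(0, 5, 11, 3)
  row2 ← row2 − (7)·row0  ⇒  L[2][0]=7, U row2=(0, 6, 9, 5)
  row3 ← row3 − (12)·row0  ⇒  L[3][0]=12, U row3=(0, 9, 1, 12)
Step 2: pivot at (1,1) is 5.
  row2 ← row2 − (9)·row1  ⇒  L[2][1]=9, U row2=(0, 0, 1, 4)
  row3 ← row3 − (7)·row1  ⇒  L[3][1]=7, U row3=(0, 0, 2, 4)
Step 3: pivot at (2,2) is 1.
  row3 ← row3 − (2)·row2  ⇒  L[3][2]=2, U row3=(0, 0, 0, 9)

L[2][0] = 7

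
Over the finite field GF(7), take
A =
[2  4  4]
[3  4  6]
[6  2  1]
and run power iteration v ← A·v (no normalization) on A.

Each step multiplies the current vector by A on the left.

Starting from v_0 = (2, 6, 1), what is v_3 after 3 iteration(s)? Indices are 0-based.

v_0 = (2, 6, 1).
v_1 = A·v_0 = (4, 1, 4).
v_2 = A·v_1 = (0, 5, 2).
v_3 = A·v_2 = (0, 4, 5).

v_3 = (0, 4, 5)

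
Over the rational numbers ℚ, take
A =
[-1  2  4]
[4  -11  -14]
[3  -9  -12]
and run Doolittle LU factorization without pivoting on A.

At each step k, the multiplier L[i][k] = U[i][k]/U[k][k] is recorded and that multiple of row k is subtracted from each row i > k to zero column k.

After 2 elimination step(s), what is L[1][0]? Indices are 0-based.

Step 1: pivot at (0,0) is -1.
  row1 ← row1 − (-4)·row0  ⇒  L[1][0]=-4, U row1=(0, -3, 2)
  row2 ← row2 − (-3)·row0  ⇒  L[2][0]=-3, U row2=(0, -3, 0)
Step 2: pivot at (1,1) is -3.
  row2 ← row2 − (1)·row1  ⇒  L[2][1]=1, U row2=(0, 0, -2)

L[1][0] = -4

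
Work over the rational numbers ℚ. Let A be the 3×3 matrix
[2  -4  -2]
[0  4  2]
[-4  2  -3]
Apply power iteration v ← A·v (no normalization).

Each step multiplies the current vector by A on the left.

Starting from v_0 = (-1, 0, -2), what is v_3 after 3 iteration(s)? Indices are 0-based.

v_0 = (-1, 0, -2).
v_1 = A·v_0 = (2, -4, 10).
v_2 = A·v_1 = (0, 4, -46).
v_3 = A·v_2 = (76, -76, 146).

v_3 = (76, -76, 146)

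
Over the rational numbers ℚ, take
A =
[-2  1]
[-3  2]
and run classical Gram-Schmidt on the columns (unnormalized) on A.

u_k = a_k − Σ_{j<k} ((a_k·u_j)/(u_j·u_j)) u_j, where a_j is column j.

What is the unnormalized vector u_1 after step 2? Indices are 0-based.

Step 1: u_0 = a_0 = (-2, -3).
Step 2: u_1 = a_1 − (-8/13)·u_0 = (-3/13, 2/13).

u_1 = (-3/13, 2/13)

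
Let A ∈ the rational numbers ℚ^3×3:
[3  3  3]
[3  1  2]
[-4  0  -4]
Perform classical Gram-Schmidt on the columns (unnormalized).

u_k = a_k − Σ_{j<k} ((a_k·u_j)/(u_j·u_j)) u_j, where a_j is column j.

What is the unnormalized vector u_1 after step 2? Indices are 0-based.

Step 1: u_0 = a_0 = (3, 3, -4).
Step 2: u_1 = a_1 − (6/17)·u_0 = (33/17, -1/17, 24/17).

u_1 = (33/17, -1/17, 24/17)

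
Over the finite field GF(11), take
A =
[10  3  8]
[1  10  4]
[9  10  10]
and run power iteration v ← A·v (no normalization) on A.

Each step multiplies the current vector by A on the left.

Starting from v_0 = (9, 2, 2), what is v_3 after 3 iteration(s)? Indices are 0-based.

v_3 = (8, 2, 1)

v_0 = (9, 2, 2).
v_1 = A·v_0 = (2, 4, 0).
v_2 = A·v_1 = (10, 9, 3).
v_3 = A·v_2 = (8, 2, 1).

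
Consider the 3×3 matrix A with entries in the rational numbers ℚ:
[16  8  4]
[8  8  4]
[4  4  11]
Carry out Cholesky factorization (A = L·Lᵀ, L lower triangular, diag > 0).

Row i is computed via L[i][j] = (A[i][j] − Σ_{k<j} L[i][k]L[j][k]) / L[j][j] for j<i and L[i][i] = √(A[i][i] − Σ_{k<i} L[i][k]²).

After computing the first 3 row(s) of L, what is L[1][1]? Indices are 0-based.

L[1][1] = 2

Step 1: L[0][0] = √(16) = 4.
  L[1][0] = (8) / L[0][0] = 2.
Step 2: L[1][1] = √(4) = 2.
  L[2][0] = (4) / L[0][0] = 1.
  L[2][1] = (2) / L[1][1] = 1.
Step 3: L[2][2] = √(9) = 3.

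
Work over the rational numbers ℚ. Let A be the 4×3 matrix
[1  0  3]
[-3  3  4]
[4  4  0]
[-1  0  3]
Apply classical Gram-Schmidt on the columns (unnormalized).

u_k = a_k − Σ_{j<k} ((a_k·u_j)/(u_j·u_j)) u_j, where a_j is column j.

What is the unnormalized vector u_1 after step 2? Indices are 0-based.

u_1 = (-7/27, 34/9, 80/27, 7/27)

Step 1: u_0 = a_0 = (1, -3, 4, -1).
Step 2: u_1 = a_1 − (7/27)·u_0 = (-7/27, 34/9, 80/27, 7/27).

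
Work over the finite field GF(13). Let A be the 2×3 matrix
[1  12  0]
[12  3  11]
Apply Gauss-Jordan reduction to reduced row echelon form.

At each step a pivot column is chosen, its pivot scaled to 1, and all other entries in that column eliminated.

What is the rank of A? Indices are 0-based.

rank = 2

step 1: normalize row 0 (÷1) = (1, 12, 0)
  row 1: subtract 12×row0 = (0, 2, 11)
step 2: normalize row 1 (÷2) = (0, 1, 12)
  row 0: subtract 12×row1 = (1, 0, 12)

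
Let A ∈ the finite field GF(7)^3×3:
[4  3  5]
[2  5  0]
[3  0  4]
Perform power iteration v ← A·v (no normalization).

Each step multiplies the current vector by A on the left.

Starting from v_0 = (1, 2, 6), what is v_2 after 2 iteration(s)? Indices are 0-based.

v_0 = (1, 2, 6).
v_1 = A·v_0 = (5, 5, 6).
v_2 = A·v_1 = (2, 0, 4).

v_2 = (2, 0, 4)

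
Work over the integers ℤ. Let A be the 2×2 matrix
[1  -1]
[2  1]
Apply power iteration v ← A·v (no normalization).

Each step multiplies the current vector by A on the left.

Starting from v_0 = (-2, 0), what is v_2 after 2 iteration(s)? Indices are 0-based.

v_0 = (-2, 0).
v_1 = A·v_0 = (-2, -4).
v_2 = A·v_1 = (2, -8).

v_2 = (2, -8)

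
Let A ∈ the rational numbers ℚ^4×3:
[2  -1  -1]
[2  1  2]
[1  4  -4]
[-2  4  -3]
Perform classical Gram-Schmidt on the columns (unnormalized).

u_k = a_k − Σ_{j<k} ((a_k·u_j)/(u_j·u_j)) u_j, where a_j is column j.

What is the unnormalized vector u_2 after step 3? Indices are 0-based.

Step 1: u_0 = a_0 = (2, 2, 1, -2).
Step 2: u_1 = a_1 − (-4/13)·u_0 = (-5/13, 21/13, 56/13, 44/13).
Step 3: u_2 = a_2 − (4/13)·u_0 − (-103/142)·u_1 = (-269/142, 363/142, -84/71, 5/71).

u_2 = (-269/142, 363/142, -84/71, 5/71)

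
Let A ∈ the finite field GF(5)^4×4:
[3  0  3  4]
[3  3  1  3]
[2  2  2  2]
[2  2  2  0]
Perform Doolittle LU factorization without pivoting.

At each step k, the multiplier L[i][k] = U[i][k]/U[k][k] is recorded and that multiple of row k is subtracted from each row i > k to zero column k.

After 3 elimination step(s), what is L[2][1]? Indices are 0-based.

L[2][1] = 4

k=0: U[0][0]=3
  eliminate (1,0): mult=1, new row 1: (0, 3, 3, 4); set L[1][0]=1
  eliminate (2,0): mult=4, new row 2: (0, 2, 0, 1); set L[2][0]=4
  eliminate (3,0): mult=4, new row 3: (0, 2, 0, 4); set L[3][0]=4
k=1: U[1][1]=3
  eliminate (2,1): mult=4, new row 2: (0, 0, 3, 0); set L[2][1]=4
  eliminate (3,1): mult=4, new row 3: (0, 0, 3, 3); set L[3][1]=4
k=2: U[2][2]=3
  eliminate (3,2): mult=1, new row 3: (0, 0, 0, 3); set L[3][2]=1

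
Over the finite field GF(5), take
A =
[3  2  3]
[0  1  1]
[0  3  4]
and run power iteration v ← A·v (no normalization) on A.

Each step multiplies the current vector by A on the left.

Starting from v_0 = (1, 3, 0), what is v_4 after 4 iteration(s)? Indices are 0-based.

v_4 = (4, 3, 0)

v_0 = (1, 3, 0).
v_1 = A·v_0 = (4, 3, 4).
v_2 = A·v_1 = (0, 2, 0).
v_3 = A·v_2 = (4, 2, 1).
v_4 = A·v_3 = (4, 3, 0).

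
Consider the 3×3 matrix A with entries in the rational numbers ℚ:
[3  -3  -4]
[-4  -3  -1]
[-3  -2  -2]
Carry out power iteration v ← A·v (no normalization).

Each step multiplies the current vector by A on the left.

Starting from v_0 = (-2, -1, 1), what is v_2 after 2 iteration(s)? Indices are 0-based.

v_0 = (-2, -1, 1).
v_1 = A·v_0 = (-7, 10, 6).
v_2 = A·v_1 = (-75, -8, -11).

v_2 = (-75, -8, -11)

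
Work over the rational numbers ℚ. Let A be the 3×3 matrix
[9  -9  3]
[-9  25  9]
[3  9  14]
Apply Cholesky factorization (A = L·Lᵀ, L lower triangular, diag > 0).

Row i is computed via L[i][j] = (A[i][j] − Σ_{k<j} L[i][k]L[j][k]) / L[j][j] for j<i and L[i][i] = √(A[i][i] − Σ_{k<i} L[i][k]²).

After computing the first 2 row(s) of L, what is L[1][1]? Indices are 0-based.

Step 1: L[0][0] = √(9) = 3.
  L[1][0] = (-9) / L[0][0] = -3.
Step 2: L[1][1] = √(16) = 4.

L[1][1] = 4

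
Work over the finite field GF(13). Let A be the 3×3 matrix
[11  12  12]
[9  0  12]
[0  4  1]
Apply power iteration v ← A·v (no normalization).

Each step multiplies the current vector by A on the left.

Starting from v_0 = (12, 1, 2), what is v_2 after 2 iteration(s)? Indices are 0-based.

v_2 = (7, 11, 1)

v_0 = (12, 1, 2).
v_1 = A·v_0 = (12, 2, 6).
v_2 = A·v_1 = (7, 11, 1).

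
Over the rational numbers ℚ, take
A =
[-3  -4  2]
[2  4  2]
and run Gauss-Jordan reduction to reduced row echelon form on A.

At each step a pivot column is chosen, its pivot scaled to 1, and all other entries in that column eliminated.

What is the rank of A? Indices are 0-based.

rank = 2

pivot(0,0)=-3: scale R0 → (1, 4/3, -2/3)
  clear (1,0): R1 −= (2)R0 → (0, 4/3, 10/3)
pivot(1,1)=4/3: scale R1 → (0, 1, 5/2)
  clear (0,1): R0 −= (4/3)R1 → (1, 0, -4)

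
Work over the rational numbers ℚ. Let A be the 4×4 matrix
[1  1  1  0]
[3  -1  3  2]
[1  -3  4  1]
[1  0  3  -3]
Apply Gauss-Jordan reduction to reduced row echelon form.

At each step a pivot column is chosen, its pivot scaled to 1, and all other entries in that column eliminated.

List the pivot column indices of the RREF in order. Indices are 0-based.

pivot columns: 0, 1, 2, 3

[1] R0 /= 1  ⇒  (1, 1, 1, 0)
     R1 -= 3·R0  ⇒  (0, -4, 0, 2)
     R2 -= 1·R0  ⇒  (0, -4, 3, 1)
     R3 -= 1·R0  ⇒  (0, -1, 2, -3)
[2] R1 /= -4  ⇒  (0, 1, 0, -1/2)
     R0 -= 1·R1  ⇒  (1, 0, 1, 1/2)
     R2 -= -4·R1  ⇒  (0, 0, 3, -1)
     R3 -= -1·R1  ⇒  (0, 0, 2, -7/2)
[3] R2 /= 3  ⇒  (0, 0, 1, -1/3)
     R0 -= 1·R2  ⇒  (1, 0, 0, 5/6)
     R3 -= 2·R2  ⇒  (0, 0, 0, -17/6)
[4] R3 /= -17/6  ⇒  (0, 0, 0, 1)
     R0 -= 5/6·R3  ⇒  (1, 0, 0, 0)
     R1 -= -1/2·R3  ⇒  (0, 1, 0, 0)
     R2 -= -1/3·R3  ⇒  (0, 0, 1, 0)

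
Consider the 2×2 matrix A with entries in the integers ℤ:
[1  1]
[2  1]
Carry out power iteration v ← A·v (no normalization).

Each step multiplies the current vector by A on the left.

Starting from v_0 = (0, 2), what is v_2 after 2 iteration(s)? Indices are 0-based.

v_2 = (4, 6)

v_0 = (0, 2).
v_1 = A·v_0 = (2, 2).
v_2 = A·v_1 = (4, 6).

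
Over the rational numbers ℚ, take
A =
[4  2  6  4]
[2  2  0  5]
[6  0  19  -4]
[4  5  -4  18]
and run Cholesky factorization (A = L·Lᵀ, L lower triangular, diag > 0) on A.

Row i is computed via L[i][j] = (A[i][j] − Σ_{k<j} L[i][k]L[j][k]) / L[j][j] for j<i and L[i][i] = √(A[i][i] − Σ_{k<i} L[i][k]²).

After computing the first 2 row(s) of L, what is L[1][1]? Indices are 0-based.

Step 1: L[0][0] = √(4) = 2.
  L[1][0] = (2) / L[0][0] = 1.
Step 2: L[1][1] = √(1) = 1.

L[1][1] = 1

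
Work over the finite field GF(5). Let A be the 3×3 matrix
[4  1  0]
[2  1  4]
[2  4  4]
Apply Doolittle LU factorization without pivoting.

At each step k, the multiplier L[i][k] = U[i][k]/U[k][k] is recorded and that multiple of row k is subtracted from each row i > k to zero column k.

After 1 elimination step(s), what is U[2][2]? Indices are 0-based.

Step 1: pivot at (0,0) is 4.
  row1 ← row1 − (3)·row0  ⇒  L[1][0]=3, U row1=(0, 3, 4)
  row2 ← row2 − (3)·row0  ⇒  L[2][0]=3, U row2=(0, 1, 4)

U[2][2] = 4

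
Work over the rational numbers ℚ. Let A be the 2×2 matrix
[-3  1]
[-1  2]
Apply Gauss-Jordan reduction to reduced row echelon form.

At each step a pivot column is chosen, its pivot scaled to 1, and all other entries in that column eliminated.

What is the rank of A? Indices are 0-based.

rank = 2

[1] R0 /= -3  ⇒  (1, -1/3)
     R1 -= -1·R0  ⇒  (0, 5/3)
[2] R1 /= 5/3  ⇒  (0, 1)
     R0 -= -1/3·R1  ⇒  (1, 0)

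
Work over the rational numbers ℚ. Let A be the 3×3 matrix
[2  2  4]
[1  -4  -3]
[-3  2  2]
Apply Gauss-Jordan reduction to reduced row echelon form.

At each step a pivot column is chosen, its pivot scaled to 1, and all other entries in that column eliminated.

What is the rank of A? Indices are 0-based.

rank = 3

pivot(0,0)=2: scale R0 → (1, 1, 2)
  clear (1,0): R1 −= (1)R0 → (0, -5, -5)
  clear (2,0): R2 −= (-3)R0 → (0, 5, 8)
pivot(1,1)=-5: scale R1 → (0, 1, 1)
  clear (0,1): R0 −= (1)R1 → (1, 0, 1)
  clear (2,1): R2 −= (5)R1 → (0, 0, 3)
pivot(2,2)=3: scale R2 → (0, 0, 1)
  clear (0,2): R0 −= (1)R2 → (1, 0, 0)
  clear (1,2): R1 −= (1)R2 → (0, 1, 0)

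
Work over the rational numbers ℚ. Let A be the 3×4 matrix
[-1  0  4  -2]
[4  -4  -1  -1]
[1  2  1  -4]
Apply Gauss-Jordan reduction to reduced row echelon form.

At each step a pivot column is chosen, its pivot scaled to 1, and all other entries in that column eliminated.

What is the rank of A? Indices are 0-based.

rank = 3

[1] R0 /= -1  ⇒  (1, 0, -4, 2)
     R1 -= 4·R0  ⇒  (0, -4, 15, -9)
     R2 -= 1·R0  ⇒  (0, 2, 5, -6)
[2] R1 /= -4  ⇒  (0, 1, -15/4, 9/4)
     R2 -= 2·R1  ⇒  (0, 0, 25/2, -21/2)
[3] R2 /= 25/2  ⇒  (0, 0, 1, -21/25)
     R0 -= -4·R2  ⇒  (1, 0, 0, -34/25)
     R1 -= -15/4·R2  ⇒  (0, 1, 0, -9/10)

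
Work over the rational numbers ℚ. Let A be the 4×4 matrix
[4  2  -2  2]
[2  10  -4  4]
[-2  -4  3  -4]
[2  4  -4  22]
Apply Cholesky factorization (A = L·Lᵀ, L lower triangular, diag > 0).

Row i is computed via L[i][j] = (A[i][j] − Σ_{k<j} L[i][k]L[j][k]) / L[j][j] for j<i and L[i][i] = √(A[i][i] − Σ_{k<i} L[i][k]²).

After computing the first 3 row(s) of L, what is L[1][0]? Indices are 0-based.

Step 1: L[0][0] = √(4) = 2.
  L[1][0] = (2) / L[0][0] = 1.
Step 2: L[1][1] = √(9) = 3.
  L[2][0] = (-2) / L[0][0] = -1.
  L[2][1] = (-3) / L[1][1] = -1.
Step 3: L[2][2] = √(1) = 1.

L[1][0] = 1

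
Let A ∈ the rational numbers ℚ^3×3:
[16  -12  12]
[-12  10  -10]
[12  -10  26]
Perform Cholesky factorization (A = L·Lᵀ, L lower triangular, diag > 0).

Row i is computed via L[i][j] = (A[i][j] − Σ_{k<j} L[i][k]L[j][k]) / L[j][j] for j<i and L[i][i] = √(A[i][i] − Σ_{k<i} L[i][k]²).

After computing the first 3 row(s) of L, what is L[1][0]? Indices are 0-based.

Step 1: L[0][0] = √(16) = 4.
  L[1][0] = (-12) / L[0][0] = -3.
Step 2: L[1][1] = √(1) = 1.
  L[2][0] = (12) / L[0][0] = 3.
  L[2][1] = (-1) / L[1][1] = -1.
Step 3: L[2][2] = √(16) = 4.

L[1][0] = -3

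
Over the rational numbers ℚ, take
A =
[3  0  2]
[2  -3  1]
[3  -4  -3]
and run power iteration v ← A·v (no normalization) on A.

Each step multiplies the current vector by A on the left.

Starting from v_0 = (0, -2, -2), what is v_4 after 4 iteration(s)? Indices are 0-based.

v_4 = (288, 158, -1042)

v_0 = (0, -2, -2).
v_1 = A·v_0 = (-4, 4, 14).
v_2 = A·v_1 = (16, -6, -70).
v_3 = A·v_2 = (-92, -20, 282).
v_4 = A·v_3 = (288, 158, -1042).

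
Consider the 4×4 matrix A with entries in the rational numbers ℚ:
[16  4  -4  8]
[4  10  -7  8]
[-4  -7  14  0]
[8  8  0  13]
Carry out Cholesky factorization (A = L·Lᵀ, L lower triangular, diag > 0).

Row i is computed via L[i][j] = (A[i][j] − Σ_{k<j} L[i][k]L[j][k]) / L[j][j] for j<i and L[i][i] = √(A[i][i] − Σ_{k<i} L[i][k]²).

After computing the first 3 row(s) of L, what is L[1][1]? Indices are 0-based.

Step 1: L[0][0] = √(16) = 4.
  L[1][0] = (4) / L[0][0] = 1.
Step 2: L[1][1] = √(9) = 3.
  L[2][0] = (-4) / L[0][0] = -1.
  L[2][1] = (-6) / L[1][1] = -2.
Step 3: L[2][2] = √(9) = 3.

L[1][1] = 3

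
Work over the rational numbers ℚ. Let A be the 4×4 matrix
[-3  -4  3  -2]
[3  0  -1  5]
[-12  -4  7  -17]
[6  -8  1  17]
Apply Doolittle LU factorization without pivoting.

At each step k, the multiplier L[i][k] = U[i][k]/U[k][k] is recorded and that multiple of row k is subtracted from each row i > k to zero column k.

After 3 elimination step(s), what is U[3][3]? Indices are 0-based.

Step 1: pivot at (0,0) is -3.
  row1 ← row1 − (-1)·row0  ⇒  L[1][0]=-1, U row1=(0, -4, 2, 3)
  row2 ← row2 − (4)·row0  ⇒  L[2][0]=4, U row2=(0, 12, -5, -9)
  row3 ← row3 − (-2)·row0  ⇒  L[3][0]=-2, U row3=(0, -16, 7, 13)
Step 2: pivot at (1,1) is -4.
  row2 ← row2 − (-3)·row1  ⇒  L[2][1]=-3, U row2=(0, 0, 1, 0)
  row3 ← row3 − (4)·row1  ⇒  L[3][1]=4, U row3=(0, 0, -1, 1)
Step 3: pivot at (2,2) is 1.
  row3 ← row3 − (-1)·row2  ⇒  L[3][2]=-1, U row3=(0, 0, 0, 1)

U[3][3] = 1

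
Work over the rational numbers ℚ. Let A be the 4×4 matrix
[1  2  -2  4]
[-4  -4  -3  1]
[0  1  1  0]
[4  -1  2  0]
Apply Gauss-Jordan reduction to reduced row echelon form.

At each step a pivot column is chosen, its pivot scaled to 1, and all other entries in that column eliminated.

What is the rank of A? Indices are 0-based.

pivot(0,0)=1: scale R0 → (1, 2, -2, 4)
  clear (1,0): R1 −= (-4)R0 → (0, 4, -11, 17)
  clear (3,0): R3 −= (4)R0 → (0, -9, 10, -16)
pivot(1,1)=4: scale R1 → (0, 1, -11/4, 17/4)
  clear (0,1): R0 −= (2)R1 → (1, 0, 7/2, -9/2)
  clear (2,1): R2 −= (1)R1 → (0, 0, 15/4, -17/4)
  clear (3,1): R3 −= (-9)R1 → (0, 0, -59/4, 89/4)
pivot(2,2)=15/4: scale R2 → (0, 0, 1, -17/15)
  clear (0,2): R0 −= (7/2)R2 → (1, 0, 0, -8/15)
  clear (1,2): R1 −= (-11/4)R2 → (0, 1, 0, 17/15)
  clear (3,2): R3 −= (-59/4)R2 → (0, 0, 0, 83/15)
pivot(3,3)=83/15: scale R3 → (0, 0, 0, 1)
  clear (0,3): R0 −= (-8/15)R3 → (1, 0, 0, 0)
  clear (1,3): R1 −= (17/15)R3 → (0, 1, 0, 0)
  clear (2,3): R2 −= (-17/15)R3 → (0, 0, 1, 0)

rank = 4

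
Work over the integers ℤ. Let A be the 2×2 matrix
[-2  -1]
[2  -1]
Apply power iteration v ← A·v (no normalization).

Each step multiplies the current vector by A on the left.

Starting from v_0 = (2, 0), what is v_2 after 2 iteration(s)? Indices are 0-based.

v_0 = (2, 0).
v_1 = A·v_0 = (-4, 4).
v_2 = A·v_1 = (4, -12).

v_2 = (4, -12)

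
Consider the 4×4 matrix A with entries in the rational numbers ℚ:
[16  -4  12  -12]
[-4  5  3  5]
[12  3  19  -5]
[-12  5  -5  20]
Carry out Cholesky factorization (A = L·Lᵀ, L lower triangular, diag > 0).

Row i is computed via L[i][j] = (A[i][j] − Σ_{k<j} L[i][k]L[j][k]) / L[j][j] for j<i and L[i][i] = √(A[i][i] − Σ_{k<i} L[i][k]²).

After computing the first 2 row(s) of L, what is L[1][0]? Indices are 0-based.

Step 1: L[0][0] = √(16) = 4.
  L[1][0] = (-4) / L[0][0] = -1.
Step 2: L[1][1] = √(4) = 2.

L[1][0] = -1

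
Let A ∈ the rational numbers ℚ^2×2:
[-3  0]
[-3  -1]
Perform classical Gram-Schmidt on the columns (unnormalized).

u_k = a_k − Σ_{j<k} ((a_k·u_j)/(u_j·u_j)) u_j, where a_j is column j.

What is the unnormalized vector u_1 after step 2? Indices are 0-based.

u_1 = (1/2, -1/2)

Step 1: u_0 = a_0 = (-3, -3).
Step 2: u_1 = a_1 − (1/6)·u_0 = (1/2, -1/2).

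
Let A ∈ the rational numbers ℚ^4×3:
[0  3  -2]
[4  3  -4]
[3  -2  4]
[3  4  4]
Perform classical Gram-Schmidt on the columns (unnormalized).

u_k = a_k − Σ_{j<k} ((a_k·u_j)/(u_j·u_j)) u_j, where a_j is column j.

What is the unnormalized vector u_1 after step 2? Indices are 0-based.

Step 1: u_0 = a_0 = (0, 4, 3, 3).
Step 2: u_1 = a_1 − (9/17)·u_0 = (3, 15/17, -61/17, 41/17).

u_1 = (3, 15/17, -61/17, 41/17)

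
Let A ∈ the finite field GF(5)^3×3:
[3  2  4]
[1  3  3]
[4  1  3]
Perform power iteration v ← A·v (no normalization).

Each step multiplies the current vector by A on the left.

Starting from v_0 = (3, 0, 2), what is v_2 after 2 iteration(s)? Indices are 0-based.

v_0 = (3, 0, 2).
v_1 = A·v_0 = (2, 4, 3).
v_2 = A·v_1 = (1, 3, 1).

v_2 = (1, 3, 1)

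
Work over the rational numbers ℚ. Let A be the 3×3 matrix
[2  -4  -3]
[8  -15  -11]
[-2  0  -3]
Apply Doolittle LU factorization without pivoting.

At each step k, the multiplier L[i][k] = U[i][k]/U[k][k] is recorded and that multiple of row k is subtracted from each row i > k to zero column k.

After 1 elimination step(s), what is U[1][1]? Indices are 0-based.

U[1][1] = 1

Step 1: pivot at (0,0) is 2.
  row1 ← row1 − (4)·row0  ⇒  L[1][0]=4, U row1=(0, 1, 1)
  row2 ← row2 − (-1)·row0  ⇒  L[2][0]=-1, U row2=(0, -4, -6)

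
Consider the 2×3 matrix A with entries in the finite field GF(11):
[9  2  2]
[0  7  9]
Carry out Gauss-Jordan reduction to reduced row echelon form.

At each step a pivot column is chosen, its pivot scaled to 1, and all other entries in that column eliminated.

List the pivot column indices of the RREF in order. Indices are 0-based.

step 1: normalize row 0 (÷9) = (1, 10, 10)
step 2: normalize row 1 (÷7) = (0, 1, 6)
  row 0: subtract 10×row1 = (1, 0, 5)

pivot columns: 0, 1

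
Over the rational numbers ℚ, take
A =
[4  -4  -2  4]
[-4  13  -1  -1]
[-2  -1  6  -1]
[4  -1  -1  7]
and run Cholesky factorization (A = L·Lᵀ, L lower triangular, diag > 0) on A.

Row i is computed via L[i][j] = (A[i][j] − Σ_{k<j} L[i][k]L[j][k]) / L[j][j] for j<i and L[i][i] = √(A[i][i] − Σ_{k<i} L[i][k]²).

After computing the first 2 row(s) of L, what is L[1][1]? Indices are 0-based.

L[1][1] = 3

Step 1: L[0][0] = √(4) = 2.
  L[1][0] = (-4) / L[0][0] = -2.
Step 2: L[1][1] = √(9) = 3.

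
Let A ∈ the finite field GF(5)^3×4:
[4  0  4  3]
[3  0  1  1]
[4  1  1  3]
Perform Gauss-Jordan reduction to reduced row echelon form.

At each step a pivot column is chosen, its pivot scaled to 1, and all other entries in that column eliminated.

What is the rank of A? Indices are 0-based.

rank = 3

step 1: normalize row 0 (÷4) = (1, 0, 1, 2)
  row 1: subtract 3×row0 = (0, 0, 3, 0)
  row 2: subtract 4×row0 = (0, 1, 2, 0)
step 2: exchange rows 1,2
step 2: normalize row 1 (÷1) = (0, 1, 2, 0)
step 3: normalize row 2 (÷3) = (0, 0, 1, 0)
  row 0: subtract 1×row2 = (1, 0, 0, 2)
  row 1: subtract 2×row2 = (0, 1, 0, 0)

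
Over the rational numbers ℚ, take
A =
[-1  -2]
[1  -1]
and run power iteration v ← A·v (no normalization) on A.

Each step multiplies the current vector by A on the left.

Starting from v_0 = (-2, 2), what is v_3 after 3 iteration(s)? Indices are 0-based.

v_3 = (-14, 8)

v_0 = (-2, 2).
v_1 = A·v_0 = (-2, -4).
v_2 = A·v_1 = (10, 2).
v_3 = A·v_2 = (-14, 8).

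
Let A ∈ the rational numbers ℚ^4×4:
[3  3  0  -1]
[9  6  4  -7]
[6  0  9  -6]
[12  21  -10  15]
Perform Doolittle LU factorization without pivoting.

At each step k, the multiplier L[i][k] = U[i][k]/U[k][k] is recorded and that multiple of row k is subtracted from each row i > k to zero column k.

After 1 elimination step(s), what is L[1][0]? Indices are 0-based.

k=0: U[0][0]=3
  eliminate (1,0): mult=3, new row 1: (0, -3, 4, -4); set L[1][0]=3
  eliminate (2,0): mult=2, new row 2: (0, -6, 9, -4); set L[2][0]=2
  eliminate (3,0): mult=4, new row 3: (0, 9, -10, 19); set L[3][0]=4

L[1][0] = 3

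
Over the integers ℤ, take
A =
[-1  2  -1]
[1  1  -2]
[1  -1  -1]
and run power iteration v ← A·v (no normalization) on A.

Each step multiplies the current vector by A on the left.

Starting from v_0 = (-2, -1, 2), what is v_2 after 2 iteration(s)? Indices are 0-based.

v_0 = (-2, -1, 2).
v_1 = A·v_0 = (-2, -7, -3).
v_2 = A·v_1 = (-9, -3, 8).

v_2 = (-9, -3, 8)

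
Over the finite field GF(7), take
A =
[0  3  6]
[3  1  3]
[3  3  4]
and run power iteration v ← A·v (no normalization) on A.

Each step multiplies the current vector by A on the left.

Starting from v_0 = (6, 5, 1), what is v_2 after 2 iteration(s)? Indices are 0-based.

v_2 = (6, 4, 2)

v_0 = (6, 5, 1).
v_1 = A·v_0 = (0, 5, 2).
v_2 = A·v_1 = (6, 4, 2).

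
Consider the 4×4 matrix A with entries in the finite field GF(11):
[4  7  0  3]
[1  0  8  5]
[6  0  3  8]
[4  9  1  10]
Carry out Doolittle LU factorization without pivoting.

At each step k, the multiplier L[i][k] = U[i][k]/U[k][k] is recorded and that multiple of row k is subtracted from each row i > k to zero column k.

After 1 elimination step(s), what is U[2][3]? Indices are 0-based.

k=0: U[0][0]=4
  eliminate (1,0): mult=3, new row 1: (0, 1, 8, 7); set L[1][0]=3
  eliminate (2,0): mult=7, new row 2: (0, 6, 3, 9); set L[2][0]=7
  eliminate (3,0): mult=1, new row 3: (0, 2, 1, 7); set L[3][0]=1

U[2][3] = 9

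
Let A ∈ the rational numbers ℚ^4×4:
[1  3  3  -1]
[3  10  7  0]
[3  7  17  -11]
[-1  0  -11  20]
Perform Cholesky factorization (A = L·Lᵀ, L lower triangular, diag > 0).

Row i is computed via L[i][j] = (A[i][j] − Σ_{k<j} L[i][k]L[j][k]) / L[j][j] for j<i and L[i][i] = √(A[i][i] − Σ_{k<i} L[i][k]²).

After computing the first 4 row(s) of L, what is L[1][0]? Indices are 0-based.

L[1][0] = 3

Step 1: L[0][0] = √(1) = 1.
  L[1][0] = (3) / L[0][0] = 3.
Step 2: L[1][1] = √(1) = 1.
  L[2][0] = (3) / L[0][0] = 3.
  L[2][1] = (-2) / L[1][1] = -2.
Step 3: L[2][2] = √(4) = 2.
  L[3][0] = (-1) / L[0][0] = -1.
  L[3][1] = (3) / L[1][1] = 3.
  L[3][2] = (-2) / L[2][2] = -1.
Step 4: L[3][3] = √(9) = 3.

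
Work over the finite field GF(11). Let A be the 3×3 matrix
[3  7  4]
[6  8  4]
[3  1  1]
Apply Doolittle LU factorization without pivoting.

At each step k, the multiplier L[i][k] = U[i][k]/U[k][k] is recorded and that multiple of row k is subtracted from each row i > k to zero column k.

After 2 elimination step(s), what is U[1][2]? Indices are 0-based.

k=0: U[0][0]=3
  eliminate (1,0): mult=2, new row 1: (0, 5, 7); set L[1][0]=2
  eliminate (2,0): mult=1, new row 2: (0, 5, 8); set L[2][0]=1
k=1: U[1][1]=5
  eliminate (2,1): mult=1, new row 2: (0, 0, 1); set L[2][1]=1

U[1][2] = 7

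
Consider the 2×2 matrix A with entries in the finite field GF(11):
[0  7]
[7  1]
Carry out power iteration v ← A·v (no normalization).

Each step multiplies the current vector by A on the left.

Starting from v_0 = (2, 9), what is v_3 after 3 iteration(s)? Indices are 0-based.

v_3 = (3, 7)

v_0 = (2, 9).
v_1 = A·v_0 = (8, 1).
v_2 = A·v_1 = (7, 2).
v_3 = A·v_2 = (3, 7).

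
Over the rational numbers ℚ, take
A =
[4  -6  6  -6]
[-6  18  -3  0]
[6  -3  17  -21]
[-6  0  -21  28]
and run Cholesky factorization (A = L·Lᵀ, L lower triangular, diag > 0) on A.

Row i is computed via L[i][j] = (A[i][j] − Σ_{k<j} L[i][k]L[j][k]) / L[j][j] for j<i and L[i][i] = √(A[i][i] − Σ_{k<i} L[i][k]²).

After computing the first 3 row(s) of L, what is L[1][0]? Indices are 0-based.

Step 1: L[0][0] = √(4) = 2.
  L[1][0] = (-6) / L[0][0] = -3.
Step 2: L[1][1] = √(9) = 3.
  L[2][0] = (6) / L[0][0] = 3.
  L[2][1] = (6) / L[1][1] = 2.
Step 3: L[2][2] = √(4) = 2.

L[1][0] = -3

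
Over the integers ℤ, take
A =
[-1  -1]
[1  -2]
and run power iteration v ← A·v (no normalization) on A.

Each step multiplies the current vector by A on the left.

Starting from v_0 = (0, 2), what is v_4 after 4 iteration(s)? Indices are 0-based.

v_4 = (18, 0)

v_0 = (0, 2).
v_1 = A·v_0 = (-2, -4).
v_2 = A·v_1 = (6, 6).
v_3 = A·v_2 = (-12, -6).
v_4 = A·v_3 = (18, 0).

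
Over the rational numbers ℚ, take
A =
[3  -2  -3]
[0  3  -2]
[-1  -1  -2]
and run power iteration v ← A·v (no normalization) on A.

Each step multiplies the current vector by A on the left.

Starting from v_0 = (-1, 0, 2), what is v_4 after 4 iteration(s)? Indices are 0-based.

v_0 = (-1, 0, 2).
v_1 = A·v_0 = (-9, -4, -3).
v_2 = A·v_1 = (-10, -6, 19).
v_3 = A·v_2 = (-75, -56, -22).
v_4 = A·v_3 = (-47, -124, 175).

v_4 = (-47, -124, 175)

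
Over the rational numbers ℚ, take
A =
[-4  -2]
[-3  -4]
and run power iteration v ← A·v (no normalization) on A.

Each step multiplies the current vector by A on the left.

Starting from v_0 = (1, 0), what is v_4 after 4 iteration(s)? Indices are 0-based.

v_4 = (868, 1056)

v_0 = (1, 0).
v_1 = A·v_0 = (-4, -3).
v_2 = A·v_1 = (22, 24).
v_3 = A·v_2 = (-136, -162).
v_4 = A·v_3 = (868, 1056).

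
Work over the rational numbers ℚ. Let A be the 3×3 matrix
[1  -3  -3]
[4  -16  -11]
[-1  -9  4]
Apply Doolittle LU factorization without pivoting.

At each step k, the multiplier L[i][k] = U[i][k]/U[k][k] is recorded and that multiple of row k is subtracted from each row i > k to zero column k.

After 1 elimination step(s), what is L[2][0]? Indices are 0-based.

k=0: U[0][0]=1
  eliminate (1,0): mult=4, new row 1: (0, -4, 1); set L[1][0]=4
  eliminate (2,0): mult=-1, new row 2: (0, -12, 1); set L[2][0]=-1

L[2][0] = -1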